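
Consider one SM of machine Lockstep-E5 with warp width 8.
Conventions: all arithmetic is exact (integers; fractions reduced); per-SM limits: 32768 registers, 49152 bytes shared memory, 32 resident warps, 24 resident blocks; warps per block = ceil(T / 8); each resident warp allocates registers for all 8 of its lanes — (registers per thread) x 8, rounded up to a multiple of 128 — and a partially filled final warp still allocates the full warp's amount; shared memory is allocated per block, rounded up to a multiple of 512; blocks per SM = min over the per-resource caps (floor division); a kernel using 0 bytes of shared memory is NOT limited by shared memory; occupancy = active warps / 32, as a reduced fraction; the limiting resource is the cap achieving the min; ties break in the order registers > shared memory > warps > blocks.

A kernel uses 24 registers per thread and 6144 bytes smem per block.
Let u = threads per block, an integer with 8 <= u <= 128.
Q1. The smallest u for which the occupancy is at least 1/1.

Answer: u = 25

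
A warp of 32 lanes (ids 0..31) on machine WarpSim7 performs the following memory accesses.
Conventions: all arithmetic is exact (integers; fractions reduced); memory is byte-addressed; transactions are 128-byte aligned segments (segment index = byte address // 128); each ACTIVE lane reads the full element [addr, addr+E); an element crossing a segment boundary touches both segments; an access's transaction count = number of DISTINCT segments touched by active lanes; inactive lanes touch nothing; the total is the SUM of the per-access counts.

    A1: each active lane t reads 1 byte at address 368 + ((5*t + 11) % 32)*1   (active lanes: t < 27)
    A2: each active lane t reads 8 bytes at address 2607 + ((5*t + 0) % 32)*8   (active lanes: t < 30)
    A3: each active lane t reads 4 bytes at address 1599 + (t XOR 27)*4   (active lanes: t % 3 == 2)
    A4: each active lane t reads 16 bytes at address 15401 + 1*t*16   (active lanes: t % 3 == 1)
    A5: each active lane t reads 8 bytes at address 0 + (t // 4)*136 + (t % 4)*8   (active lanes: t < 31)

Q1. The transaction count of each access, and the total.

A1: 2 transactions
A2: 3 transactions
A3: 2 transactions
A4: 5 transactions
A5: 8 transactions

Answer: 2,3,2,5,8; total 20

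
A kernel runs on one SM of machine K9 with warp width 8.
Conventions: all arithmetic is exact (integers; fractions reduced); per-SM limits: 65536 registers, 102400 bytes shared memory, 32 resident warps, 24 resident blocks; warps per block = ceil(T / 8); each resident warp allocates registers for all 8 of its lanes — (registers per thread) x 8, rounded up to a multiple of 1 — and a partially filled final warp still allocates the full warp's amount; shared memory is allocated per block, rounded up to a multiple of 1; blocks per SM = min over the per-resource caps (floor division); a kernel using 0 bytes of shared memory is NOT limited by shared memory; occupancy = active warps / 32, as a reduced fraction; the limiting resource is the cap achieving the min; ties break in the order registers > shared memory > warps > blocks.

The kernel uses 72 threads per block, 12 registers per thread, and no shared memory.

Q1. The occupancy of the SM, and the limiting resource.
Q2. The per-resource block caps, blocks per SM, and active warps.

Answer: occupancy 27/32, limited by warps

registers: 75 blocks
shared memory: no limit (kernel uses none)
warps: 3 blocks
blocks: 24 blocks

Answer: 3 blocks, 27 active warps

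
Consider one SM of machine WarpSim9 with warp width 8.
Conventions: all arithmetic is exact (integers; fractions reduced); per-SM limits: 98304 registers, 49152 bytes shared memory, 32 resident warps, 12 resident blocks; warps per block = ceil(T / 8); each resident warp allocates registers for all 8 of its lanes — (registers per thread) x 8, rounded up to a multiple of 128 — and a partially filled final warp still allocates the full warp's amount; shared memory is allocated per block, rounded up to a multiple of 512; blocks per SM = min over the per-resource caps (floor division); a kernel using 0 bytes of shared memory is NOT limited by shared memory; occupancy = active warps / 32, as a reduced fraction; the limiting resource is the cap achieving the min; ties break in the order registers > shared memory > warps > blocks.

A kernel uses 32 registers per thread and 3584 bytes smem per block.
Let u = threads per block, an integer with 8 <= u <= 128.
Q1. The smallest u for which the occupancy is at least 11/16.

Answer: u = 9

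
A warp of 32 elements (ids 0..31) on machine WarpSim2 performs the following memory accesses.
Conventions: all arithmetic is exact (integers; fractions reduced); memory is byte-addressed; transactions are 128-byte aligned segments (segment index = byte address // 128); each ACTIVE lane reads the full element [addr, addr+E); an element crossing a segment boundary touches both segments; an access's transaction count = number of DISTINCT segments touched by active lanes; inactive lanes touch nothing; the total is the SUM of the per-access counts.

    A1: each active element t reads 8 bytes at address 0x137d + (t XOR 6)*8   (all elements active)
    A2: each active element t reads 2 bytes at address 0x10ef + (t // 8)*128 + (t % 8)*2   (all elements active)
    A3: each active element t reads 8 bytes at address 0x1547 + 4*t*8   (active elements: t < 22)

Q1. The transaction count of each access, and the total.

A1: 3 transactions
A2: 4 transactions
A3: 6 transactions

Answer: 3,4,6; total 13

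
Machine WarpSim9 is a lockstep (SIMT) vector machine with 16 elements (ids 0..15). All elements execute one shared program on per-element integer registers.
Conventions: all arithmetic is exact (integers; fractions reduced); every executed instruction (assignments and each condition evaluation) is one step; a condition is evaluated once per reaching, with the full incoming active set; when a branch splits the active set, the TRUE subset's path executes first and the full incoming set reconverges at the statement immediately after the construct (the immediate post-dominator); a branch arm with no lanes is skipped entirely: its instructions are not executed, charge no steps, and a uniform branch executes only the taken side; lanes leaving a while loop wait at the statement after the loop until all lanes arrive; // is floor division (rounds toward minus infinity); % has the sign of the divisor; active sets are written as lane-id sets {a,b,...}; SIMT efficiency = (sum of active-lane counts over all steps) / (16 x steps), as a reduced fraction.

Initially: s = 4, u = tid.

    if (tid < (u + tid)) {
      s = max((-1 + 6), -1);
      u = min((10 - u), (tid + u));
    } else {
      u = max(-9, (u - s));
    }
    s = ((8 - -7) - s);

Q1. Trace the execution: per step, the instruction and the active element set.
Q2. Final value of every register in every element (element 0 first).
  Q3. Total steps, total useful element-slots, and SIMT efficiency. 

step 0: eval (tid < (u + tid))       {0,1,2,3,4,5,6,7,8,9,10,11,12,13,14,15}
step 1: s <- max((-1 + 6), -1)       {1,2,3,4,5,6,7,8,9,10,11,12,13,14,15}
step 2: u <- min((10 - u), (tid + u)) {1,2,3,4,5,6,7,8,9,10,11,12,13,14,15}
step 3: u <- max(-9, (u - s))        {0}
step 4: s <- ((8 - -7) - s)          {0,1,2,3,4,5,6,7,8,9,10,11,12,13,14,15}

Answer: 5 steps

s: 11,10,10,10,10,10,10,10,10,10,10,10,10,10,10,10
u: -4,2,4,6,6,5,4,3,2,1,0,-1,-2,-3,-4,-5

steps = 5; useful = 63; efficiency = 63/80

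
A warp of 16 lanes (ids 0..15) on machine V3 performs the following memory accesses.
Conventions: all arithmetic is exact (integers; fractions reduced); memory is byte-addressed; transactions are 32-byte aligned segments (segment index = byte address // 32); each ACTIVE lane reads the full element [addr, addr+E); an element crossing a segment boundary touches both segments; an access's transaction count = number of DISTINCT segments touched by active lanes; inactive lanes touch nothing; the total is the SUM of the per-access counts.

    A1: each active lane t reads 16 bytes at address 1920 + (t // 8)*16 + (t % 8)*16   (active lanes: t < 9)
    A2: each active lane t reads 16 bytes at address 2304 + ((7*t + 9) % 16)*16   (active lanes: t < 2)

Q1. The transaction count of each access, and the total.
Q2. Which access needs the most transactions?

A1: 4 transactions
A2: 2 transactions

Answer: 4,2; total 6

Answer: A1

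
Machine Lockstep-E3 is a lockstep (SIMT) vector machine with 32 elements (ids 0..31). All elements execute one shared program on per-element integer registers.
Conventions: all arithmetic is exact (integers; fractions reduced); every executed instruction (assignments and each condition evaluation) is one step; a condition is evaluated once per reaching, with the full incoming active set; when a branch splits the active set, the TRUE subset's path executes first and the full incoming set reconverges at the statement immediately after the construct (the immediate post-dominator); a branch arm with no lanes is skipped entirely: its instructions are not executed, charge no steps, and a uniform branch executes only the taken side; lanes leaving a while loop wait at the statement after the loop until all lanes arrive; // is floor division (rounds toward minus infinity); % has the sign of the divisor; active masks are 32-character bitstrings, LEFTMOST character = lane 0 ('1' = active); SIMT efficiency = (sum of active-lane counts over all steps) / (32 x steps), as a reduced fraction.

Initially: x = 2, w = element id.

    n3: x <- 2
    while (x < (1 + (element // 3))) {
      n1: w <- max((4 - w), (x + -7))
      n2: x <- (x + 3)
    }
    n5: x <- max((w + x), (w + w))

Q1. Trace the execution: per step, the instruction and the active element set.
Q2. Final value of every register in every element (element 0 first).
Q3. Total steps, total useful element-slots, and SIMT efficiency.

step 0: x <- 2                       11111111111111111111111111111111
step 1: eval (x < (1 + (element // 3))) 11111111111111111111111111111111
step 2: w <- max((4 - w), (x + -7))  00000011111111111111111111111111
step 3: x <- (x + 3)                 00000011111111111111111111111111
step 4: eval (x < (1 + (element // 3))) 00000011111111111111111111111111
step 5: w <- max((4 - w), (x + -7))  00000000000000011111111111111111
step 6: x <- (x + 3)                 00000000000000011111111111111111
step 7: eval (x < (1 + (element // 3))) 00000000000000011111111111111111
step 8: w <- max((4 - w), (x + -7))  00000000000000000000000011111111
step 9: x <- (x + 3)                 00000000000000000000000011111111
step 10: eval (x < (1 + (element // 3))) 00000000000000000000000011111111
step 11: x <- max((w + x), (w + w))   11111111111111111111111111111111

Answer: 12 steps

x: 2,3,4,6,8,10,3,2,1,0,0,0,0,0,0,18,18,18,18,18,18,18,18,18,12,12,12,12,12,12,12,12
w: 0,1,2,3,4,5,-2,-3,-4,-5,-5,-5,-5,-5,-5,9,9,9,9,9,9,9,9,9,1,1,1,1,1,1,1,1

steps = 12; useful = 249; efficiency = 249/384 = 83/128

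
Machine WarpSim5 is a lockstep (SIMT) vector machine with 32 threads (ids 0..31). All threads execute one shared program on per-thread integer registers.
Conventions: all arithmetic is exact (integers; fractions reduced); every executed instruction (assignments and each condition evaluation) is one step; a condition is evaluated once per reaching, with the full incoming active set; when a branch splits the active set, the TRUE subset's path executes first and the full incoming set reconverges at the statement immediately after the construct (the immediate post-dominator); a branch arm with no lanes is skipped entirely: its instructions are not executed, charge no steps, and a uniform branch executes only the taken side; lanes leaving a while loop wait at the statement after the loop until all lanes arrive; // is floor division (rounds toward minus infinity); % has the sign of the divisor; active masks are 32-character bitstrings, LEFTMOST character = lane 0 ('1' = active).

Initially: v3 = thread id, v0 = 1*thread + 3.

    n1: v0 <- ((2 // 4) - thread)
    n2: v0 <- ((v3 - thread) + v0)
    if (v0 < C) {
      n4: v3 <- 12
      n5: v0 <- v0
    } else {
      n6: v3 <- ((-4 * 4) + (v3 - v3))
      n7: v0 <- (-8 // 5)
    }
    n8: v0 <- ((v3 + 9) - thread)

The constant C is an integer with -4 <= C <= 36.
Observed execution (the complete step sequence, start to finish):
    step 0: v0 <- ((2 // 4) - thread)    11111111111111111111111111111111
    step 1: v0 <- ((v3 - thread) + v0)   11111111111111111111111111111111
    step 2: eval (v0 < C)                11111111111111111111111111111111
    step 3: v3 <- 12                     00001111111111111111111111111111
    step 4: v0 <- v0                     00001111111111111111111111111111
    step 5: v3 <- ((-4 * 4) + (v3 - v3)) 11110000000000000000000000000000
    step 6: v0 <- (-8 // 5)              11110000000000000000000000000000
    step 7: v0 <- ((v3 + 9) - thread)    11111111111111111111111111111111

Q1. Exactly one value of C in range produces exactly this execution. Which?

Answer: C = -3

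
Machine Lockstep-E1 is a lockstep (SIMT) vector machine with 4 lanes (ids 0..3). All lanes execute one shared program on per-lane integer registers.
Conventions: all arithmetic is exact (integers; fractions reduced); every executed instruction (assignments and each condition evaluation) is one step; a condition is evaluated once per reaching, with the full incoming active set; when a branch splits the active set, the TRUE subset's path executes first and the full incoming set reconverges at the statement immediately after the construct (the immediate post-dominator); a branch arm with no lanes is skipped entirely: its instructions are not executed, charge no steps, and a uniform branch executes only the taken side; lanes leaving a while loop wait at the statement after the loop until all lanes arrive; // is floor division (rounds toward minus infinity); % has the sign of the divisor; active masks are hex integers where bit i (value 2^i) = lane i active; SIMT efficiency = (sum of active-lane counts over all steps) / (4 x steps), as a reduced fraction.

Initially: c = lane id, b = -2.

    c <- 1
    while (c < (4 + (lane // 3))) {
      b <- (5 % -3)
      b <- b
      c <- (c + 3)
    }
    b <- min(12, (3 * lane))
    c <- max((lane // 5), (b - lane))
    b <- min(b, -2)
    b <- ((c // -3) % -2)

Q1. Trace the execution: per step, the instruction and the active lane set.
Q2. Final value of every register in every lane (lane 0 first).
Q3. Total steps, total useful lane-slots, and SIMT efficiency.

step 0: c <- 1                       0xf
step 1: eval (c < (4 + (lane // 3))) 0xf
step 2: b <- (5 % -3)                0xf
step 3: b <- b                       0xf
step 4: c <- (c + 3)                 0xf
step 5: eval (c < (4 + (lane // 3))) 0xf
step 6: b <- (5 % -3)                0x8
step 7: b <- b                       0x8
step 8: c <- (c + 3)                 0x8
step 9: eval (c < (4 + (lane // 3))) 0x8
step 10: b <- min(12, (3 * lane))     0xf
step 11: c <- max((lane // 5), (b - lane)) 0xf
step 12: b <- min(b, -2)              0xf
step 13: b <- ((c // -3) % -2)        0xf

Answer: 14 steps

c: 0,2,4,6
b: 0,-1,0,0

steps = 14; useful = 44; efficiency = 44/56 = 11/14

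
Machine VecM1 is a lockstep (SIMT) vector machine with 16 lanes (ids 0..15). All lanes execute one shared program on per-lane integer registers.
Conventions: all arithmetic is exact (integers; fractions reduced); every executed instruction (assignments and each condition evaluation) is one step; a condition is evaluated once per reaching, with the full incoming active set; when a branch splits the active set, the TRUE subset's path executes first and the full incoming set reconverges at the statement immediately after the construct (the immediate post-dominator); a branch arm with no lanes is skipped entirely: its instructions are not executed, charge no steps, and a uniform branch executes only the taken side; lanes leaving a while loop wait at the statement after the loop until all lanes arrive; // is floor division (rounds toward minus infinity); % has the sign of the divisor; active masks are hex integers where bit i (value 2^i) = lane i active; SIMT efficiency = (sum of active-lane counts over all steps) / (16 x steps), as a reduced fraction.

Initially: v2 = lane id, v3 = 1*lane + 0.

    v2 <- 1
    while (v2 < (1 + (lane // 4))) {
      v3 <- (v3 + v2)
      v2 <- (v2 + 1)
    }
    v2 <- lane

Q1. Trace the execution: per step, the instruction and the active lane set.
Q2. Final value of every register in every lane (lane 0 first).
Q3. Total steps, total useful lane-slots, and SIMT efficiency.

step 0: v2 <- 1                      0xffff
step 1: eval (v2 < (1 + (lane // 4))) 0xffff
step 2: v3 <- (v3 + v2)              0xfff0
step 3: v2 <- (v2 + 1)               0xfff0
step 4: eval (v2 < (1 + (lane // 4))) 0xfff0
step 5: v3 <- (v3 + v2)              0xff00
step 6: v2 <- (v2 + 1)               0xff00
step 7: eval (v2 < (1 + (lane // 4))) 0xff00
step 8: v3 <- (v3 + v2)              0xf000
step 9: v2 <- (v2 + 1)               0xf000
step 10: eval (v2 < (1 + (lane // 4))) 0xf000
step 11: v2 <- lane                   0xffff

Answer: 12 steps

v2: 0,1,2,3,4,5,6,7,8,9,10,11,12,13,14,15
v3: 0,1,2,3,5,6,7,8,11,12,13,14,18,19,20,21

steps = 12; useful = 120; efficiency = 120/192 = 5/8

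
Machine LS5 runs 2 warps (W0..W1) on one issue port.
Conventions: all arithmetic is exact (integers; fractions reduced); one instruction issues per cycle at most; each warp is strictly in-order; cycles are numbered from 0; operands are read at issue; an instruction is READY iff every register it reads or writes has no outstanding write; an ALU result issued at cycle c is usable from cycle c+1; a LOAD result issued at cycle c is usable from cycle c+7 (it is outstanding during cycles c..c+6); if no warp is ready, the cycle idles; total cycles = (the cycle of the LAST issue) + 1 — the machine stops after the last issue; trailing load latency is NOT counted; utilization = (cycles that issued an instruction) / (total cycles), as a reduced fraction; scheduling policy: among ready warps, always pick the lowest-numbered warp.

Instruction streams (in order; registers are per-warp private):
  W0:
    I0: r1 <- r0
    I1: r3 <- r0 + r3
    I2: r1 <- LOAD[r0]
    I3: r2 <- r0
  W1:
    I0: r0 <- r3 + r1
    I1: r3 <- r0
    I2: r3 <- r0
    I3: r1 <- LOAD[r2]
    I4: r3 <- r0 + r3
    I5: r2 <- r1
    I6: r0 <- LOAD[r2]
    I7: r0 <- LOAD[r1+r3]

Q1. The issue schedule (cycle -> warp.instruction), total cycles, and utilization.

cycle 0: W0.I0
cycle 1: W0.I1
cycle 2: W0.I2
cycle 3: W0.I3
cycle 4: W1.I0
cycle 5: W1.I1
cycle 6: W1.I2
cycle 7: W1.I3
cycle 8: W1.I4
cycle 9: idle
cycle 10: idle
cycle 11: idle
cycle 12: idle
cycle 13: idle
cycle 14: W1.I5
cycle 15: W1.I6
cycle 16: idle
cycle 17: idle
cycle 18: idle
cycle 19: idle
cycle 20: idle
cycle 21: idle
cycle 22: W1.I7

Answer: 23 cycles, utilization 12/23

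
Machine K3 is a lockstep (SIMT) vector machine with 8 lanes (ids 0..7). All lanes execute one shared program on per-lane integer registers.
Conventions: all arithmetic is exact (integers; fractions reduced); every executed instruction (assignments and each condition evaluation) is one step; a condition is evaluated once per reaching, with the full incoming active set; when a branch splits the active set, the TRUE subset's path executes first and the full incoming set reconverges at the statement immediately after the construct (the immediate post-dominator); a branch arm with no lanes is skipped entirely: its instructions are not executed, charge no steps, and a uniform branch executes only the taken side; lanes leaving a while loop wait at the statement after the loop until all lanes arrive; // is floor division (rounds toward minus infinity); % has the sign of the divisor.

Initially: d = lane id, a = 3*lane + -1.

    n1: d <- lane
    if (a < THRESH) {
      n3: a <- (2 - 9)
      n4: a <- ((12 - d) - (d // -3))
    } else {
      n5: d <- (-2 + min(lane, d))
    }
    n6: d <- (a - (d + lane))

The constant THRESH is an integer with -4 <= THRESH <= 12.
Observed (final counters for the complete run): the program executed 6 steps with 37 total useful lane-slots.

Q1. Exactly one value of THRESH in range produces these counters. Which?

Answer: THRESH = 12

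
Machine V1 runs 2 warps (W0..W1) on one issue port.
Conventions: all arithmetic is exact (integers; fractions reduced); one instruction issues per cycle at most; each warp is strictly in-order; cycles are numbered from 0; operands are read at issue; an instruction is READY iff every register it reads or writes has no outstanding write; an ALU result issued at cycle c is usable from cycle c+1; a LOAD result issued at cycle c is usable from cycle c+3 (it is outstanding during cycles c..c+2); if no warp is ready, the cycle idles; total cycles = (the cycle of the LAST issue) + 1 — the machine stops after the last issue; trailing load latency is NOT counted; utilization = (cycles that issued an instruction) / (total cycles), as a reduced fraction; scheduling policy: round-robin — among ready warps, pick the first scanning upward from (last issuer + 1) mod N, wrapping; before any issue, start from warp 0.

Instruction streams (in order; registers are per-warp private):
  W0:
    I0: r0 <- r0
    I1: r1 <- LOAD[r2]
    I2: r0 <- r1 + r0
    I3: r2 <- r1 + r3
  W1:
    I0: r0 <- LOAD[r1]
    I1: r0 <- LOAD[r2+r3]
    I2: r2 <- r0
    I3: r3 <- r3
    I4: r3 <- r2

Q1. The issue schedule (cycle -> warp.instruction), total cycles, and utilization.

cycle 0: W0.I0
cycle 1: W1.I0
cycle 2: W0.I1
cycle 3: idle
cycle 4: W1.I1
cycle 5: W0.I2
cycle 6: W0.I3
cycle 7: W1.I2
cycle 8: W1.I3
cycle 9: W1.I4

Answer: 10 cycles, utilization 9/10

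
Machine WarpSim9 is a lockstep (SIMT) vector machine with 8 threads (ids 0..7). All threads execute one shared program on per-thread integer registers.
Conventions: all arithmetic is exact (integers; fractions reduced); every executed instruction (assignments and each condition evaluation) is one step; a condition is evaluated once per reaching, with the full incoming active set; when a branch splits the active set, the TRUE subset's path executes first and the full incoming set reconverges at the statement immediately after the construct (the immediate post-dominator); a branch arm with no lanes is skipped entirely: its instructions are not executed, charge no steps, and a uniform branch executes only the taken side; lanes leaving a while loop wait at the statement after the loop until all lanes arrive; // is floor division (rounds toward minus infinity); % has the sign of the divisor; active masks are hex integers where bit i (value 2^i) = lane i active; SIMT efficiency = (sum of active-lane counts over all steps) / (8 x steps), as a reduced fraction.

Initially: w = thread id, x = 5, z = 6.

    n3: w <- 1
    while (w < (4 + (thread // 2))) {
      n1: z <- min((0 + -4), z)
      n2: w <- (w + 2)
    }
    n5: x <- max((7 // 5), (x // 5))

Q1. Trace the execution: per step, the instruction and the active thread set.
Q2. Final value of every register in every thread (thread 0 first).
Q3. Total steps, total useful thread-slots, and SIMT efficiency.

step 0: w <- 1                       0xff
step 1: eval (w < (4 + (thread // 2))) 0xff
step 2: z <- min((0 + -4), z)        0xff
step 3: w <- (w + 2)                 0xff
step 4: eval (w < (4 + (thread // 2))) 0xff
step 5: z <- min((0 + -4), z)        0xff
step 6: w <- (w + 2)                 0xff
step 7: eval (w < (4 + (thread // 2))) 0xff
step 8: z <- min((0 + -4), z)        0xf0
step 9: w <- (w + 2)                 0xf0
step 10: eval (w < (4 + (thread // 2))) 0xf0
step 11: x <- max((7 // 5), (x // 5)) 0xff

Answer: 12 steps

w: 5,5,5,5,7,7,7,7
x: 1,1,1,1,1,1,1,1
z: -4,-4,-4,-4,-4,-4,-4,-4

steps = 12; useful = 84; efficiency = 84/96 = 7/8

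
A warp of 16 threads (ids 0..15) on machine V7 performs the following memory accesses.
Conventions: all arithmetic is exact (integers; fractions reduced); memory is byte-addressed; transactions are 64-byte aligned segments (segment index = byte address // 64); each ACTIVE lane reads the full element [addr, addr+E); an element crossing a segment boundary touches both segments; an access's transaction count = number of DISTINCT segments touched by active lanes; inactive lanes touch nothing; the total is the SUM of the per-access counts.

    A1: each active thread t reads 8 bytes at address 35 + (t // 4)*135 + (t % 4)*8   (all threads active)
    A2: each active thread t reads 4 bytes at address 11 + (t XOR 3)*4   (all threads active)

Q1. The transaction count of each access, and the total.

A1: 8 transactions
A2: 2 transactions

Answer: 8,2; total 10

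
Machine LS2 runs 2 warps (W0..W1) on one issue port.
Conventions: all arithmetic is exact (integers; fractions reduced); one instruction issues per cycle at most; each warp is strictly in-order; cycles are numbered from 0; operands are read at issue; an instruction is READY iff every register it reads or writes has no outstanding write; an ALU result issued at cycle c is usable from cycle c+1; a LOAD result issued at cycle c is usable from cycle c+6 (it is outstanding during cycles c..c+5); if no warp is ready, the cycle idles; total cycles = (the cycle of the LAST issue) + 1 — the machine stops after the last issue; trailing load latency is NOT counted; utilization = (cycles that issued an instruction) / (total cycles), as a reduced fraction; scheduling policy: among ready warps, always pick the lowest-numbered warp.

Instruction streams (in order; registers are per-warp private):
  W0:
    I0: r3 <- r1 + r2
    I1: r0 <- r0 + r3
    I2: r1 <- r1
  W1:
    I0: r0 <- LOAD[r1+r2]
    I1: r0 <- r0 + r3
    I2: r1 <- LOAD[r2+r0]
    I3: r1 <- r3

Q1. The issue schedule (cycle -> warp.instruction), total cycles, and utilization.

cycle 0: W0.I0
cycle 1: W0.I1
cycle 2: W0.I2
cycle 3: W1.I0
cycle 4: idle
cycle 5: idle
cycle 6: idle
cycle 7: idle
cycle 8: idle
cycle 9: W1.I1
cycle 10: W1.I2
cycle 11: idle
cycle 12: idle
cycle 13: idle
cycle 14: idle
cycle 15: idle
cycle 16: W1.I3

Answer: 17 cycles, utilization 7/17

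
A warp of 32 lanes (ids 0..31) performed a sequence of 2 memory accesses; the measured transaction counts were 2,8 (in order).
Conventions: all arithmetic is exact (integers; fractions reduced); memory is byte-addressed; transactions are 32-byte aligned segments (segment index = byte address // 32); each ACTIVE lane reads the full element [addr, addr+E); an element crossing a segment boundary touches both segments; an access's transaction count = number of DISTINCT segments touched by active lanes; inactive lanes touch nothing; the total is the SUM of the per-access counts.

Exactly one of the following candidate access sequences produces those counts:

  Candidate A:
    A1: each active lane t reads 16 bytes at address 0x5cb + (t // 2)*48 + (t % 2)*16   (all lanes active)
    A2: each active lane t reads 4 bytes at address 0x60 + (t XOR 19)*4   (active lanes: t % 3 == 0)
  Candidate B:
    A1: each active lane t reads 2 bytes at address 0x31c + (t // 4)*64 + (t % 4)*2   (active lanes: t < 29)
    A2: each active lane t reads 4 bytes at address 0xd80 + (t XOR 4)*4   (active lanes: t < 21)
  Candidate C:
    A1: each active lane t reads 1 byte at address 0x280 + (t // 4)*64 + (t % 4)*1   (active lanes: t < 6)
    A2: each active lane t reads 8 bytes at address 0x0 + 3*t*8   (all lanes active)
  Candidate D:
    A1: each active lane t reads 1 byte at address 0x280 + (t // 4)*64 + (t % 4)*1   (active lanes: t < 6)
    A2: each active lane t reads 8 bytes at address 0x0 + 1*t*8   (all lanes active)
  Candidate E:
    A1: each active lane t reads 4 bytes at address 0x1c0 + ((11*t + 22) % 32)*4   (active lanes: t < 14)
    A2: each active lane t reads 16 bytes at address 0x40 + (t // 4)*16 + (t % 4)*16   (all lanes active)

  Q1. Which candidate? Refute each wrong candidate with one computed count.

A: A1 gives 24 transactions, not 2
B: A1 gives 15 transactions, not 2
C: A2 gives 24 transactions, not 8
E: A1 gives 4 transactions, not 2
D: all counts match (2,8)

Answer: D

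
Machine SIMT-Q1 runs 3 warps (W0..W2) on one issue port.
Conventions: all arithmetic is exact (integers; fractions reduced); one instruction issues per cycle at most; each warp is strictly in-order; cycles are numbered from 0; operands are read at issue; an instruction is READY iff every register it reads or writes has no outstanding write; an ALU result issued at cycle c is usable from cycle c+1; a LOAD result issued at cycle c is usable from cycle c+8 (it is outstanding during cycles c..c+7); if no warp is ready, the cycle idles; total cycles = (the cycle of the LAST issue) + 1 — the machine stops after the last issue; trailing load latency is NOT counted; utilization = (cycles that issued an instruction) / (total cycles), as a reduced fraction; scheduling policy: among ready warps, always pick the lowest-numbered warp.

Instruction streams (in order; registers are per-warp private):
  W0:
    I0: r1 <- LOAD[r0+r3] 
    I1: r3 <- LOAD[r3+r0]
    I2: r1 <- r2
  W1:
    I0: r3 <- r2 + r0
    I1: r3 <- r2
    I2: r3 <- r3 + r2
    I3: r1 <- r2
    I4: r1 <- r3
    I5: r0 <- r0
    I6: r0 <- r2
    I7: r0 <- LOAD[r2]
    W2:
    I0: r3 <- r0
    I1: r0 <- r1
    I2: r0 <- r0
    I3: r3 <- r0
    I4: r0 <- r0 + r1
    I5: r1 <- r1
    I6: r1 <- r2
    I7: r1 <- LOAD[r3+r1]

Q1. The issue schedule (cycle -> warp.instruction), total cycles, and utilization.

cycle 0: W0.I0
cycle 1: W0.I1
cycle 2: W1.I0
cycle 3: W1.I1
cycle 4: W1.I2
cycle 5: W1.I3
cycle 6: W1.I4
cycle 7: W1.I5
cycle 8: W0.I2
cycle 9: W1.I6
cycle 10: W1.I7
cycle 11: W2.I0
cycle 12: W2.I1
cycle 13: W2.I2
cycle 14: W2.I3
cycle 15: W2.I4
cycle 16: W2.I5
cycle 17: W2.I6
cycle 18: W2.I7

Answer: 19 cycles, utilization 1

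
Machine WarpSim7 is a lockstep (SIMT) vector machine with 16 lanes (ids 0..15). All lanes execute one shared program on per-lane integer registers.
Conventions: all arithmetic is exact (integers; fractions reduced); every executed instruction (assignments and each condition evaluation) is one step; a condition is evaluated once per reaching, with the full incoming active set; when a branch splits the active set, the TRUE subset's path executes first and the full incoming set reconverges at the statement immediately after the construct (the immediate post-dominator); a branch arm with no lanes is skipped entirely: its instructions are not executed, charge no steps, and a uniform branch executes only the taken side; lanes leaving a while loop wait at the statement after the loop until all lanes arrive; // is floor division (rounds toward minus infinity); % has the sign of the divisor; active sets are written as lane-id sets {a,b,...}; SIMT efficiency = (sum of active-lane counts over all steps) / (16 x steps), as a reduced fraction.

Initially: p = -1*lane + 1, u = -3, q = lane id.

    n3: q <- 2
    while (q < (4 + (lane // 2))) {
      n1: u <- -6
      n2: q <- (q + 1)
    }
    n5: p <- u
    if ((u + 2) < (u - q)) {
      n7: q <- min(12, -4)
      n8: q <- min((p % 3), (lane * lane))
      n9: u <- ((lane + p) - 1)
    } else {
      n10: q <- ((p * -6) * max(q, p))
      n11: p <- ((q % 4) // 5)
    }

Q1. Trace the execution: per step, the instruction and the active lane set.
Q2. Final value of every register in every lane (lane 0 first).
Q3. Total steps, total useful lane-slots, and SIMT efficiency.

step 0: q <- 2                       {0,1,2,3,4,5,6,7,8,9,10,11,12,13,14,15}
step 1: eval (q < (4 + (lane // 2))) {0,1,2,3,4,5,6,7,8,9,10,11,12,13,14,15}
step 2: u <- -6                      {0,1,2,3,4,5,6,7,8,9,10,11,12,13,14,15}
step 3: q <- (q + 1)                 {0,1,2,3,4,5,6,7,8,9,10,11,12,13,14,15}
step 4: eval (q < (4 + (lane // 2))) {0,1,2,3,4,5,6,7,8,9,10,11,12,13,14,15}
step 5: u <- -6                      {0,1,2,3,4,5,6,7,8,9,10,11,12,13,14,15}
step 6: q <- (q + 1)                 {0,1,2,3,4,5,6,7,8,9,10,11,12,13,14,15}
step 7: eval (q < (4 + (lane // 2))) {0,1,2,3,4,5,6,7,8,9,10,11,12,13,14,15}
step 8: u <- -6                      {2,3,4,5,6,7,8,9,10,11,12,13,14,15}
step 9: q <- (q + 1)                 {2,3,4,5,6,7,8,9,10,11,12,13,14,15}
step 10: eval (q < (4 + (lane // 2))) {2,3,4,5,6,7,8,9,10,11,12,13,14,15}
step 11: u <- -6                      {4,5,6,7,8,9,10,11,12,13,14,15}
step 12: q <- (q + 1)                 {4,5,6,7,8,9,10,11,12,13,14,15}
step 13: eval (q < (4 + (lane // 2))) {4,5,6,7,8,9,10,11,12,13,14,15}
step 14: u <- -6                      {6,7,8,9,10,11,12,13,14,15}
step 15: q <- (q + 1)                 {6,7,8,9,10,11,12,13,14,15}
step 16: eval (q < (4 + (lane // 2))) {6,7,8,9,10,11,12,13,14,15}
step 17: u <- -6                      {8,9,10,11,12,13,14,15}
step 18: q <- (q + 1)                 {8,9,10,11,12,13,14,15}
step 19: eval (q < (4 + (lane // 2))) {8,9,10,11,12,13,14,15}
step 20: u <- -6                      {10,11,12,13,14,15}
step 21: q <- (q + 1)                 {10,11,12,13,14,15}
step 22: eval (q < (4 + (lane // 2))) {10,11,12,13,14,15}
step 23: u <- -6                      {12,13,14,15}
step 24: q <- (q + 1)                 {12,13,14,15}
step 25: eval (q < (4 + (lane // 2))) {12,13,14,15}
step 26: u <- -6                      {14,15}
step 27: q <- (q + 1)                 {14,15}
step 28: eval (q < (4 + (lane // 2))) {14,15}
step 29: p <- u                       {0,1,2,3,4,5,6,7,8,9,10,11,12,13,14,15}
step 30: eval ((u + 2) < (u - q))     {0,1,2,3,4,5,6,7,8,9,10,11,12,13,14,15}
step 31: q <- ((p * -6) * max(q, p))  {0,1,2,3,4,5,6,7,8,9,10,11,12,13,14,15}
step 32: p <- ((q % 4) // 5)          {0,1,2,3,4,5,6,7,8,9,10,11,12,13,14,15}

Answer: 33 steps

p: 0,0,0,0,0,0,0,0,0,0,0,0,0,0,0,0
u: -6,-6,-6,-6,-6,-6,-6,-6,-6,-6,-6,-6,-6,-6,-6,-6
q: 144,144,180,180,216,216,252,252,288,288,324,324,360,360,396,396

steps = 33; useful = 360; efficiency = 360/528 = 15/22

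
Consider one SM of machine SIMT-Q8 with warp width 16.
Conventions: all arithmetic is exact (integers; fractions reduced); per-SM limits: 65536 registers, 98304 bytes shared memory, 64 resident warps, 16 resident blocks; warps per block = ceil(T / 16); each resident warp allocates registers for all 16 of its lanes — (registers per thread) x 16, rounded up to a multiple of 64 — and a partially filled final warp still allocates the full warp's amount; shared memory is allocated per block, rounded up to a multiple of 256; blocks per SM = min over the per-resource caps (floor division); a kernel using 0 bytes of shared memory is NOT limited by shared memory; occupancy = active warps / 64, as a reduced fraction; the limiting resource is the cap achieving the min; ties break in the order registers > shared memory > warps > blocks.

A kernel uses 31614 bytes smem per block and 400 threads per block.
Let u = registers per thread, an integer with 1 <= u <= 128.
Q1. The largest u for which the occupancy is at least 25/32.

Answer: u = 80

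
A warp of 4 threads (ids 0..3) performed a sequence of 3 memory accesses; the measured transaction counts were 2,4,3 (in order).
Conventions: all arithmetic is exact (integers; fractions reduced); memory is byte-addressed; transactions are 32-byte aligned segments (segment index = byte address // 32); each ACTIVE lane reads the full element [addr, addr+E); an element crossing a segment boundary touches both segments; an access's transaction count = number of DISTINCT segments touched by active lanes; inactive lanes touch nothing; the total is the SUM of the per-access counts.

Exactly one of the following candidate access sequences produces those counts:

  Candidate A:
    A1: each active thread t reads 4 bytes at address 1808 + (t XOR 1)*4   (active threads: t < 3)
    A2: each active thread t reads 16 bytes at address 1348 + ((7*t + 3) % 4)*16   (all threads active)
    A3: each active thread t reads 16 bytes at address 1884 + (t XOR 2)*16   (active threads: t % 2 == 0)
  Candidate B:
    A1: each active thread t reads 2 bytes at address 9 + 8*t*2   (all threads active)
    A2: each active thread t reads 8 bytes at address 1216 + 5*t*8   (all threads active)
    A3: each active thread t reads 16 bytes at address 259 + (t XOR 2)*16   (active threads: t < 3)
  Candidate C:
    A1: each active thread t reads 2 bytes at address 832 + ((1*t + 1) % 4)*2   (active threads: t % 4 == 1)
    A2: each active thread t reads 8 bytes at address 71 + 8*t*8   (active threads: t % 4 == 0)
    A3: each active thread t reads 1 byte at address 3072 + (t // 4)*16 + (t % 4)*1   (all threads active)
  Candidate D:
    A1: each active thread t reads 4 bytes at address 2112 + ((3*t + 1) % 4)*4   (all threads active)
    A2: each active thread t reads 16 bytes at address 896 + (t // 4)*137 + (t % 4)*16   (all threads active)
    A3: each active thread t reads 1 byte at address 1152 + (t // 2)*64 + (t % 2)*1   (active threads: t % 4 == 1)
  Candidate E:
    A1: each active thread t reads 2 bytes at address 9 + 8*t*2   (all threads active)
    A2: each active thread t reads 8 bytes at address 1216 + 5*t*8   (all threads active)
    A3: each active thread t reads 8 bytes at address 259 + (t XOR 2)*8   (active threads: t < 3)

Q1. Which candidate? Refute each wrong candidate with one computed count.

A: A1 gives 1 transaction, not 2
C: A1 gives 1 transaction, not 2
D: A1 gives 1 transaction, not 2
E: A3 gives 2 transactions, not 3
B: all counts match (2,4,3)

Answer: B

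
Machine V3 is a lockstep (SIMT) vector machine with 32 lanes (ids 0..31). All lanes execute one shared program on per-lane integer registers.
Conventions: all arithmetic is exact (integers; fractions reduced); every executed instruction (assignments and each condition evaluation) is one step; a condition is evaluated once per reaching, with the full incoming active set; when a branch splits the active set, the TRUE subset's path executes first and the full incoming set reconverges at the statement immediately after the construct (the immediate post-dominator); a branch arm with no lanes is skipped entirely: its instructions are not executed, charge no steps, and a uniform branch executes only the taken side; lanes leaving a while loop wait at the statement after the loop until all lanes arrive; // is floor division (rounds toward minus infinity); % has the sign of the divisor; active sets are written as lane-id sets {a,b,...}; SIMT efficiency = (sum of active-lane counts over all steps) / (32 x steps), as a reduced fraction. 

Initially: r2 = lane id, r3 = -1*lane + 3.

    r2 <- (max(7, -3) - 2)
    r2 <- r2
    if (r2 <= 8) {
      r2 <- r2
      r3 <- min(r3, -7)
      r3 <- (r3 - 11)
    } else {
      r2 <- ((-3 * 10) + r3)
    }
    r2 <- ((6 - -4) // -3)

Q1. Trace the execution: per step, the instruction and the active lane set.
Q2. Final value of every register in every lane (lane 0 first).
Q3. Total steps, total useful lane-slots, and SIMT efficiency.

step 0: r2 <- (max(7, -3) - 2)       {0,1,2,3,4,5,6,7,8,9,10,11,12,13,14,15,16,17,18,19,20,21,22,23,24,25,26,27,28,29,30,31}
step 1: r2 <- r2                     {0,1,2,3,4,5,6,7,8,9,10,11,12,13,14,15,16,17,18,19,20,21,22,23,24,25,26,27,28,29,30,31}
step 2: eval (r2 <= 8)               {0,1,2,3,4,5,6,7,8,9,10,11,12,13,14,15,16,17,18,19,20,21,22,23,24,25,26,27,28,29,30,31}
step 3: r2 <- r2                     {0,1,2,3,4,5,6,7,8,9,10,11,12,13,14,15,16,17,18,19,20,21,22,23,24,25,26,27,28,29,30,31}
step 4: r3 <- min(r3, -7)            {0,1,2,3,4,5,6,7,8,9,10,11,12,13,14,15,16,17,18,19,20,21,22,23,24,25,26,27,28,29,30,31}
step 5: r3 <- (r3 - 11)              {0,1,2,3,4,5,6,7,8,9,10,11,12,13,14,15,16,17,18,19,20,21,22,23,24,25,26,27,28,29,30,31}
step 6: r2 <- ((6 - -4) // -3)       {0,1,2,3,4,5,6,7,8,9,10,11,12,13,14,15,16,17,18,19,20,21,22,23,24,25,26,27,28,29,30,31}

Answer: 7 steps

r2: -4,-4,-4,-4,-4,-4,-4,-4,-4,-4,-4,-4,-4,-4,-4,-4,-4,-4,-4,-4,-4,-4,-4,-4,-4,-4,-4,-4,-4,-4,-4,-4
r3: -18,-18,-18,-18,-18,-18,-18,-18,-18,-18,-18,-19,-20,-21,-22,-23,-24,-25,-26,-27,-28,-29,-30,-31,-32,-33,-34,-35,-36,-37,-38,-39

steps = 7; useful = 224; efficiency = 224/224 = 1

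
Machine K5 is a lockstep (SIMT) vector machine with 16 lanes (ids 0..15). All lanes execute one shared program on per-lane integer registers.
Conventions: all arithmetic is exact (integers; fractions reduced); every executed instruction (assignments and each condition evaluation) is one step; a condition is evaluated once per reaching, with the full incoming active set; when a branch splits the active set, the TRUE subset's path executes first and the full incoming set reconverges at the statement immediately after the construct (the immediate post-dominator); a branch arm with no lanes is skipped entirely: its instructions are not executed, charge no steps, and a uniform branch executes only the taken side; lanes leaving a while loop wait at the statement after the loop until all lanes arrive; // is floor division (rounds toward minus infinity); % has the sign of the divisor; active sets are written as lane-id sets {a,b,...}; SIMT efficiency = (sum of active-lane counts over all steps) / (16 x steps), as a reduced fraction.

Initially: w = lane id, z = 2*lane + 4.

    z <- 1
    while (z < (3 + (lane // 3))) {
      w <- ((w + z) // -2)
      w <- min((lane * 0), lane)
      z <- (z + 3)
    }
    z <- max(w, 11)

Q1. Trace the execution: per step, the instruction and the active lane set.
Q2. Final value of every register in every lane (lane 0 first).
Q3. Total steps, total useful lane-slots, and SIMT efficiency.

step 0: z <- 1                       {0,1,2,3,4,5,6,7,8,9,10,11,12,13,14,15}
step 1: eval (z < (3 + (lane // 3))) {0,1,2,3,4,5,6,7,8,9,10,11,12,13,14,15}
step 2: w <- ((w + z) // -2)         {0,1,2,3,4,5,6,7,8,9,10,11,12,13,14,15}
step 3: w <- min((lane * 0), lane)   {0,1,2,3,4,5,6,7,8,9,10,11,12,13,14,15}
step 4: z <- (z + 3)                 {0,1,2,3,4,5,6,7,8,9,10,11,12,13,14,15}
step 5: eval (z < (3 + (lane // 3))) {0,1,2,3,4,5,6,7,8,9,10,11,12,13,14,15}
step 6: w <- ((w + z) // -2)         {6,7,8,9,10,11,12,13,14,15}
step 7: w <- min((lane * 0), lane)   {6,7,8,9,10,11,12,13,14,15}
step 8: z <- (z + 3)                 {6,7,8,9,10,11,12,13,14,15}
step 9: eval (z < (3 + (lane // 3))) {6,7,8,9,10,11,12,13,14,15}
step 10: w <- ((w + z) // -2)         {15}
step 11: w <- min((lane * 0), lane)   {15}
step 12: z <- (z + 3)                 {15}
step 13: eval (z < (3 + (lane // 3))) {15}
step 14: z <- max(w, 11)              {0,1,2,3,4,5,6,7,8,9,10,11,12,13,14,15}

Answer: 15 steps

w: 0,0,0,0,0,0,0,0,0,0,0,0,0,0,0,0
z: 11,11,11,11,11,11,11,11,11,11,11,11,11,11,11,11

steps = 15; useful = 156; efficiency = 156/240 = 13/20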